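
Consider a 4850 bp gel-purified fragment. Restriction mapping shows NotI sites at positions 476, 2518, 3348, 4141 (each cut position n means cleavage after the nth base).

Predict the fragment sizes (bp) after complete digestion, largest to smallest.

Linear molecule, 4 cuts → 5 fragments:
  476 − 0 = 476 bp
  2518 − 476 = 2042 bp
  3348 − 2518 = 830 bp
  4141 − 3348 = 793 bp
  4850 − 4141 = 709 bp
Sorted largest to smallest: 2042, 830, 793, 709, 476 bp.

2042, 830, 793, 709, 476 bp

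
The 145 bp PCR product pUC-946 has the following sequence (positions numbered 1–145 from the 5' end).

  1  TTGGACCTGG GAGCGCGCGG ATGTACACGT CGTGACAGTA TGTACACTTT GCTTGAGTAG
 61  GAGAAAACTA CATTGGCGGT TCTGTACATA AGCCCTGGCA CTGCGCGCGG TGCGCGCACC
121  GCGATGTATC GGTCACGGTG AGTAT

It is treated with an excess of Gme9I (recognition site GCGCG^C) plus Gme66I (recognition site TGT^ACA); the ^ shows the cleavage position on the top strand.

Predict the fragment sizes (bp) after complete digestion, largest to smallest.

Gme9I sites (GCGCGC) start at positions 13, 103, 112.
Gme9I cuts after base 5 of each site (before the last base), so after positions 17, 107, 116.
Gme66I sites (TGTACA) start at positions 22, 41, 83.
Gme66I cuts after base 3 of each site, so after positions 24, 43, 85.
Combined cut positions: 17, 24, 43, 85, 107, 116.
Linear molecule, 6 cuts → 7 fragments:
  1–17 → 17 bp
  18–24 → 7 bp
  25–43 → 19 bp
  44–85 → 42 bp
  86–107 → 22 bp
  108–116 → 9 bp
  117–145 → 29 bp
Sorted largest to smallest: 42, 29, 22, 19, 17, 9, 7 bp.

42, 29, 22, 19, 17, 9, 7 bp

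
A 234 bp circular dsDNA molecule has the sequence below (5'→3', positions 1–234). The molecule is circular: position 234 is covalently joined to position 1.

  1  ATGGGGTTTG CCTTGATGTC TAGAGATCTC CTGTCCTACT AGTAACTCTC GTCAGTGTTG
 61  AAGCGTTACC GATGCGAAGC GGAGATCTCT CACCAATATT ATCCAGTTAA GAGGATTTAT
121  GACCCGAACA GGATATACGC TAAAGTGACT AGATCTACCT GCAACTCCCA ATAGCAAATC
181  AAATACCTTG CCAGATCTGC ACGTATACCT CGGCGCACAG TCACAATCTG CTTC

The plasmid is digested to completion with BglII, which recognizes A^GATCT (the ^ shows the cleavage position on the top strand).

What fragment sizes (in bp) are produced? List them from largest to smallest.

BglII sites (AGATCT) start at positions 24, 83, 151, 193.
BglII cuts after the first base of each site, so after positions 24, 83, 151, 193.
Circular molecule, 4 cuts → 4 fragments:
  25–83 → 59 bp
  84–151 → 68 bp
  152–193 → 42 bp
  194–234 then 1–24 → 41 + 24 = 65 bp
Sorted largest to smallest: 68, 65, 59, 42 bp.

68, 65, 59, 42 bp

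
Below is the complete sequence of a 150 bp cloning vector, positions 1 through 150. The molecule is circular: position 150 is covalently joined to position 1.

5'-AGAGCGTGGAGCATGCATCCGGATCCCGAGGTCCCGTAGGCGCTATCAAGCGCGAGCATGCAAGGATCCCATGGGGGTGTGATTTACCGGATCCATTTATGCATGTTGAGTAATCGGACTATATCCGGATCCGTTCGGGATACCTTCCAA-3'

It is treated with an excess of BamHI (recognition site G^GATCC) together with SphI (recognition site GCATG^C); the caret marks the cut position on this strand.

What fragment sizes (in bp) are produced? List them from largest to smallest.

BamHI sites (GGATCC) start at positions 21, 64, 89, 127.
BamHI cuts after the first base of each site, so after positions 21, 64, 89, 127.
SphI sites (GCATGC) start at positions 11, 56.
SphI cuts after base 5 of each site (before the last base), so after positions 15, 60.
Combined cut positions: 15, 21, 60, 64, 89, 127.
Circular molecule, 6 cuts → 6 fragments:
  16–21 → 6 bp
  22–60 → 39 bp
  61–64 → 4 bp
  65–89 → 25 bp
  90–127 → 38 bp
  128–150 then 1–15 → 23 + 15 = 38 bp
Sorted largest to smallest: 39, 38, 38, 25, 6, 4 bp.

39, 38, 38, 25, 6, 4 bp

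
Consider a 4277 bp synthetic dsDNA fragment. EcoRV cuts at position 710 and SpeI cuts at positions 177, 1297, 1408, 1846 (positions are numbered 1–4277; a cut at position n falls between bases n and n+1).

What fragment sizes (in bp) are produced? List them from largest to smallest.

2431, 587, 533, 438, 177, 111 bp

Combined cut positions (sorted): 177, 710, 1297, 1408, 1846.
Linear molecule, 5 cuts → 6 fragments:
  177 − 0 = 177 bp
  710 − 177 = 533 bp
  1297 − 710 = 587 bp
  1408 − 1297 = 111 bp
  1846 − 1408 = 438 bp
  4277 − 1846 = 2431 bp
Sorted largest to smallest: 2431, 587, 533, 438, 177, 111 bp.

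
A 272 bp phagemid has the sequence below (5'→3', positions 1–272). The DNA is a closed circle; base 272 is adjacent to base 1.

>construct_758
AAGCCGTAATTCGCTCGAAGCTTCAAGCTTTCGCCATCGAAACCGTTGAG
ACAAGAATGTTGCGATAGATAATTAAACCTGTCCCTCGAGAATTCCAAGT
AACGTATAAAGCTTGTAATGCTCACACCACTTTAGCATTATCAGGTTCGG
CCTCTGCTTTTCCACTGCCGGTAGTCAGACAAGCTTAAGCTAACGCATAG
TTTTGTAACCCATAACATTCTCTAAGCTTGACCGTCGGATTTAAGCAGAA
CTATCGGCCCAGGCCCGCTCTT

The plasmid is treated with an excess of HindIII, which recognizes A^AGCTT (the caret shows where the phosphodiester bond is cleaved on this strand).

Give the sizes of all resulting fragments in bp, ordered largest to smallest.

84, 72, 66, 43, 7 bp

HindIII sites (AAGCTT) start at positions 18, 25, 109, 181, 224.
HindIII cuts after the first base of each site, so after positions 18, 25, 109, 181, 224.
Circular molecule, 5 cuts → 5 fragments:
  19–25 → 7 bp
  26–109 → 84 bp
  110–181 → 72 bp
  182–224 → 43 bp
  225–272 then 1–18 → 48 + 18 = 66 bp
Sorted largest to smallest: 84, 72, 66, 43, 7 bp.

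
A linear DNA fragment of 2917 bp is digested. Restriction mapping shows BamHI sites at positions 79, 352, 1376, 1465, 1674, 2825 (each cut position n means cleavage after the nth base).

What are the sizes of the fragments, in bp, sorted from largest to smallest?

1151, 1024, 273, 209, 92, 89, 79 bp

Linear molecule, 6 cuts → 7 fragments:
  79 − 0 = 79 bp
  352 − 79 = 273 bp
  1376 − 352 = 1024 bp
  1465 − 1376 = 89 bp
  1674 − 1465 = 209 bp
  2825 − 1674 = 1151 bp
  2917 − 2825 = 92 bp
Sorted largest to smallest: 1151, 1024, 273, 209, 92, 89, 79 bp.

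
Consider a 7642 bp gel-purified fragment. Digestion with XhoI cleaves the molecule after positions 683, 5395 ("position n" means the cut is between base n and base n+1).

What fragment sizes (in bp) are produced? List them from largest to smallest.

4712, 2247, 683 bp

Linear molecule, 2 cuts → 3 fragments:
  683 − 0 = 683 bp
  5395 − 683 = 4712 bp
  7642 − 5395 = 2247 bp
Sorted largest to smallest: 4712, 2247, 683 bp.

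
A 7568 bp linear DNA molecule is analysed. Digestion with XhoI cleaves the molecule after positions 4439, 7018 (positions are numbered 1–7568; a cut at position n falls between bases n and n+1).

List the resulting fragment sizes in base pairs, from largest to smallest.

4439, 2579, 550 bp

Linear molecule, 2 cuts → 3 fragments:
  4439 − 0 = 4439 bp
  7018 − 4439 = 2579 bp
  7568 − 7018 = 550 bp
Sorted largest to smallest: 4439, 2579, 550 bp.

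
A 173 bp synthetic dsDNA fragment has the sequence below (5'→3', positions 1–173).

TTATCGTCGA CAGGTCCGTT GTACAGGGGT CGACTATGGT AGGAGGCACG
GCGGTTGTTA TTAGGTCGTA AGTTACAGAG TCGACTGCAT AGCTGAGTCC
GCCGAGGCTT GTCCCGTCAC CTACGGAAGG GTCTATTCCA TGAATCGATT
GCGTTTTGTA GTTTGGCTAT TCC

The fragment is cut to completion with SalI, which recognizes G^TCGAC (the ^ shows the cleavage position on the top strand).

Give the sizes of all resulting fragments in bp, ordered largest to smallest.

SalI sites (GTCGAC) start at positions 6, 29, 80.
SalI cuts after the first base of each site, so after positions 6, 29, 80.
Linear molecule, 3 cuts → 4 fragments:
  1–6 → 6 bp
  7–29 → 23 bp
  30–80 → 51 bp
  81–173 → 93 bp
Sorted largest to smallest: 93, 51, 23, 6 bp.

93, 51, 23, 6 bp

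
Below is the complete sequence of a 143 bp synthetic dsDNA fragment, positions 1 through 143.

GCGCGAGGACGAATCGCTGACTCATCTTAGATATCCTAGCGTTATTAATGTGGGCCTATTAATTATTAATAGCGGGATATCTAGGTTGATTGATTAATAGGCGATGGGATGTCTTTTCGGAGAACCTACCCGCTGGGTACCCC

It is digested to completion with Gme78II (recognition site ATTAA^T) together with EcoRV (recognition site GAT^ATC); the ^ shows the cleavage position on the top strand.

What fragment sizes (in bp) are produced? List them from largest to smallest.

46, 32, 19, 16, 14, 9, 7 bp

Gme78II sites (ATTAAT) start at positions 44, 58, 65, 93.
Gme78II cuts after base 5 of each site (before the last base), so after positions 48, 62, 69, 97.
EcoRV sites (GATATC) start at positions 30, 76.
EcoRV cuts after base 3 of each site, so after positions 32, 78.
Combined cut positions: 32, 48, 62, 69, 78, 97.
Linear molecule, 6 cuts → 7 fragments:
  1–32 → 32 bp
  33–48 → 16 bp
  49–62 → 14 bp
  63–69 → 7 bp
  70–78 → 9 bp
  79–97 → 19 bp
  98–143 → 46 bp
Sorted largest to smallest: 46, 32, 19, 16, 14, 9, 7 bp.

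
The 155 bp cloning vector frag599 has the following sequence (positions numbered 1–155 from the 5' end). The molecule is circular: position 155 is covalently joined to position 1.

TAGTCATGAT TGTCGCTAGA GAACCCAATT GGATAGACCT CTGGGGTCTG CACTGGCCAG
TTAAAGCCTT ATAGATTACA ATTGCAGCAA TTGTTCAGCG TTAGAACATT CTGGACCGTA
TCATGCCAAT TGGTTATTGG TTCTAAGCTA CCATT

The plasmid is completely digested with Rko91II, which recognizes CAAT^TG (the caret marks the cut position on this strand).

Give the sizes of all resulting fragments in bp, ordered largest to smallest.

54, 53, 39, 9 bp

Rko91II sites (CAATTG) start at positions 26, 79, 88, 127.
Rko91II cuts after base 4 of each site, so after positions 29, 82, 91, 130.
Circular molecule, 4 cuts → 4 fragments:
  30–82 → 53 bp
  83–91 → 9 bp
  92–130 → 39 bp
  131–155 then 1–29 → 25 + 29 = 54 bp
Sorted largest to smallest: 54, 53, 39, 9 bp.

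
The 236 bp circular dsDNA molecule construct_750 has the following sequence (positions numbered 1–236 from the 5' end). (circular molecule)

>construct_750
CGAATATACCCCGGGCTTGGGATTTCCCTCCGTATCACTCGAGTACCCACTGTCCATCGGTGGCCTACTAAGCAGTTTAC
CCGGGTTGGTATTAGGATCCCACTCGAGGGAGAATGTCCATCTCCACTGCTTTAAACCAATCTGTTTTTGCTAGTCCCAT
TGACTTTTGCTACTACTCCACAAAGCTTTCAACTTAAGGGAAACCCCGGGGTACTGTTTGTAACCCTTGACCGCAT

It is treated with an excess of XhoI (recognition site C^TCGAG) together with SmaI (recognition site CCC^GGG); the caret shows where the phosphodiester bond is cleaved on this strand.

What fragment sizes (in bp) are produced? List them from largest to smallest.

104, 44, 41, 26, 21 bp

XhoI sites (CTCGAG) start at positions 38, 103.
XhoI cuts after the first base of each site, so after positions 38, 103.
SmaI sites (CCCGGG) start at positions 10, 80, 205.
SmaI cuts after base 3 of each site, so after positions 12, 82, 207.
Combined cut positions: 12, 38, 82, 103, 207.
Circular molecule, 5 cuts → 5 fragments:
  13–38 → 26 bp
  39–82 → 44 bp
  83–103 → 21 bp
  104–207 → 104 bp
  208–236 then 1–12 → 29 + 12 = 41 bp
Sorted largest to smallest: 104, 44, 41, 26, 21 bp.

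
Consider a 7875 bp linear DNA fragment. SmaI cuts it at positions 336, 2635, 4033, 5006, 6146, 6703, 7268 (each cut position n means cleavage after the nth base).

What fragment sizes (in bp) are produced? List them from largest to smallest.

2299, 1398, 1140, 973, 607, 565, 557, 336 bp

Linear molecule, 7 cuts → 8 fragments:
  336 − 0 = 336 bp
  2635 − 336 = 2299 bp
  4033 − 2635 = 1398 bp
  5006 − 4033 = 973 bp
  6146 − 5006 = 1140 bp
  6703 − 6146 = 557 bp
  7268 − 6703 = 565 bp
  7875 − 7268 = 607 bp
Sorted largest to smallest: 2299, 1398, 1140, 973, 607, 565, 557, 336 bp.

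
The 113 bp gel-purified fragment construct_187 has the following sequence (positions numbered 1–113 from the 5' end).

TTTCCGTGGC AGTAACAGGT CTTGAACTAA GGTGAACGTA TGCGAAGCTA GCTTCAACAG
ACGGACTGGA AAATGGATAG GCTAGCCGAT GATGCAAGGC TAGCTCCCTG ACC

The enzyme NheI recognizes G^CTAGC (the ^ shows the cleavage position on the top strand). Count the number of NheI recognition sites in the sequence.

GCTAGC occurs starting at positions 47, 81, 99.
NheI cuts at 3 sites.

3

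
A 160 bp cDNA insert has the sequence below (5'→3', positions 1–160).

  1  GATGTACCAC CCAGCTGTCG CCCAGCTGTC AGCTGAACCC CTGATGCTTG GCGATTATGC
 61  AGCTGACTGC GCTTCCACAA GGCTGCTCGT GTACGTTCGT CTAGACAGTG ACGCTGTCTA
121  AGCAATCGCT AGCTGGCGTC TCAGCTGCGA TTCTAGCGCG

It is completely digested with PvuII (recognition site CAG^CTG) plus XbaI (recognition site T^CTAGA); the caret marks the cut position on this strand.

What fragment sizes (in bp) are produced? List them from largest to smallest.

PvuII sites (CAGCTG) start at positions 12, 23, 30, 60, 142.
PvuII cuts after base 3 of each site, so after positions 14, 25, 32, 62, 144.
The XbaI site (TCTAGA) starts at position 100.
XbaI cuts after the first base of each site, so after position 100.
Combined cut positions: 14, 25, 32, 62, 100, 144.
Linear molecule, 6 cuts → 7 fragments:
  1–14 → 14 bp
  15–25 → 11 bp
  26–32 → 7 bp
  33–62 → 30 bp
  63–100 → 38 bp
  101–144 → 44 bp
  145–160 → 16 bp
Sorted largest to smallest: 44, 38, 30, 16, 14, 11, 7 bp.

44, 38, 30, 16, 14, 11, 7 bp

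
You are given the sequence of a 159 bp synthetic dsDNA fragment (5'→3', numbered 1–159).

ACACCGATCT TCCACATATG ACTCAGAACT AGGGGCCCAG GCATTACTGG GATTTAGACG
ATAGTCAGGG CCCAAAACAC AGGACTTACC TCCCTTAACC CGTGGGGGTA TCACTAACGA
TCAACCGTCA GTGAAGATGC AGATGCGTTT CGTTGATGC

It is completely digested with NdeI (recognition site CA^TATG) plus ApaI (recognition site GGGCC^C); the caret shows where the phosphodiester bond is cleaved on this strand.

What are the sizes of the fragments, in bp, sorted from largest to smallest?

The NdeI site (CATATG) starts at position 15.
NdeI cuts after base 2 of each site, so after position 16.
ApaI sites (GGGCCC) start at positions 33, 68.
ApaI cuts after base 5 of each site (before the last base), so after positions 37, 72.
Combined cut positions: 16, 37, 72.
Linear molecule, 3 cuts → 4 fragments:
  1–16 → 16 bp
  17–37 → 21 bp
  38–72 → 35 bp
  73–159 → 87 bp
Sorted largest to smallest: 87, 35, 21, 16 bp.

87, 35, 21, 16 bp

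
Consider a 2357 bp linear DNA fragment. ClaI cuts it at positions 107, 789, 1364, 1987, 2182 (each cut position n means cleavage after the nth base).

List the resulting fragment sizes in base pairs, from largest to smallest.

682, 623, 575, 195, 175, 107 bp

Linear molecule, 5 cuts → 6 fragments:
  107 − 0 = 107 bp
  789 − 107 = 682 bp
  1364 − 789 = 575 bp
  1987 − 1364 = 623 bp
  2182 − 1987 = 195 bp
  2357 − 2182 = 175 bp
Sorted largest to smallest: 682, 623, 575, 195, 175, 107 bp.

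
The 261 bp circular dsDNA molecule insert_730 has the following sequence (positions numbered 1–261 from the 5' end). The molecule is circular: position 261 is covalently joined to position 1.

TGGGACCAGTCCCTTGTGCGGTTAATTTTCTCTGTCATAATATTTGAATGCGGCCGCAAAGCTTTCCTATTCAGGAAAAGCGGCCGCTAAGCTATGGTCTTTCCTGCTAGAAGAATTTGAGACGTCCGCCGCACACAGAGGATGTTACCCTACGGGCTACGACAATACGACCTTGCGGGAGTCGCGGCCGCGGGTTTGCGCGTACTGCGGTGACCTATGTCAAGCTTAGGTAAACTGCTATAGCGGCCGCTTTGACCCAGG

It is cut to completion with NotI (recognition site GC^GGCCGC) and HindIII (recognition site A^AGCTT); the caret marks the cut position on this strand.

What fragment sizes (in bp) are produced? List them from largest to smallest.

NotI sites (GCGGCCGC) start at positions 50, 80, 184, 243.
NotI cuts after base 2 of each site, so after positions 51, 81, 185, 244.
HindIII sites (AAGCTT) start at positions 59, 222.
HindIII cuts after the first base of each site, so after positions 59, 222.
Combined cut positions: 51, 59, 81, 185, 222, 244.
Circular molecule, 6 cuts → 6 fragments:
  52–59 → 8 bp
  60–81 → 22 bp
  82–185 → 104 bp
  186–222 → 37 bp
  223–244 → 22 bp
  245–261 then 1–51 → 17 + 51 = 68 bp
Sorted largest to smallest: 104, 68, 37, 22, 22, 8 bp.

104, 68, 37, 22, 22, 8 bp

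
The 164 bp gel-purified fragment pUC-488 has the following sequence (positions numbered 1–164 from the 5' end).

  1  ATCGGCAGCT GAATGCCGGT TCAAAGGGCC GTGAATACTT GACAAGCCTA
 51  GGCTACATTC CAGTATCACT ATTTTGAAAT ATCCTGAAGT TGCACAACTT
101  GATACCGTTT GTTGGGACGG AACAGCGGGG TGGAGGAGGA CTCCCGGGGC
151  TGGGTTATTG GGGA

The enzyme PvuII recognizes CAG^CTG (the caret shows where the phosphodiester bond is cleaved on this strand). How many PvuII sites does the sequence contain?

CAGCTG occurs starting at position 6.
PvuII cuts at 1 site.

1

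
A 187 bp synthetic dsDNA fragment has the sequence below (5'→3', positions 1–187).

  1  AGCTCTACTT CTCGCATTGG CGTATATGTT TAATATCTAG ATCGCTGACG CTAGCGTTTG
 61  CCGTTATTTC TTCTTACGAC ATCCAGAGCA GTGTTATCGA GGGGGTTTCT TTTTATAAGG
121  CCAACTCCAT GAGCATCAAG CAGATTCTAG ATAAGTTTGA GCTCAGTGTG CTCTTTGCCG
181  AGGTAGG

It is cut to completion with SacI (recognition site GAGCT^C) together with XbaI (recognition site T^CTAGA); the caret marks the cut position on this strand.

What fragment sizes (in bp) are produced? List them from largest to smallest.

The SacI site (GAGCTC) starts at position 159.
SacI cuts after base 5 of each site (before the last base), so after position 163.
XbaI sites (TCTAGA) start at positions 36, 146.
XbaI cuts after the first base of each site, so after positions 36, 146.
Combined cut positions: 36, 146, 163.
Linear molecule, 3 cuts → 4 fragments:
  1–36 → 36 bp
  37–146 → 110 bp
  147–163 → 17 bp
  164–187 → 24 bp
Sorted largest to smallest: 110, 36, 24, 17 bp.

110, 36, 24, 17 bp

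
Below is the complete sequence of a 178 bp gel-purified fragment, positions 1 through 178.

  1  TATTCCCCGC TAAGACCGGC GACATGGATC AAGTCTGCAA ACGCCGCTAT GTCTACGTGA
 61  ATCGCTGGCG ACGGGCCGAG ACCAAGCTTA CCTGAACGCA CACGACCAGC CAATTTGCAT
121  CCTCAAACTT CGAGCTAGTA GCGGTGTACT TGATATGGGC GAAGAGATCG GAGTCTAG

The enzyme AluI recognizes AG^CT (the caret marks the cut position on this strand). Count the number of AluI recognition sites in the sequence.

2

AGCT occurs starting at positions 85, 133.
AluI cuts at 2 sites.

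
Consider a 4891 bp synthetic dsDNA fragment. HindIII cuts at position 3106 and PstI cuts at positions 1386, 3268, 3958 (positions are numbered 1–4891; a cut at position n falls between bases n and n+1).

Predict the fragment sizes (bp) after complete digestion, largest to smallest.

1720, 1386, 933, 690, 162 bp

Combined cut positions (sorted): 1386, 3106, 3268, 3958.
Linear molecule, 4 cuts → 5 fragments:
  1386 − 0 = 1386 bp
  3106 − 1386 = 1720 bp
  3268 − 3106 = 162 bp
  3958 − 3268 = 690 bp
  4891 − 3958 = 933 bp
Sorted largest to smallest: 1720, 1386, 933, 690, 162 bp.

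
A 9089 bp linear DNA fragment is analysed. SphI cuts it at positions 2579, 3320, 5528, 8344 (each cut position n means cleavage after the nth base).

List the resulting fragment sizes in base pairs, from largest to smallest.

Linear molecule, 4 cuts → 5 fragments:
  2579 − 0 = 2579 bp
  3320 − 2579 = 741 bp
  5528 − 3320 = 2208 bp
  8344 − 5528 = 2816 bp
  9089 − 8344 = 745 bp
Sorted largest to smallest: 2816, 2579, 2208, 745, 741 bp.

2816, 2579, 2208, 745, 741 bp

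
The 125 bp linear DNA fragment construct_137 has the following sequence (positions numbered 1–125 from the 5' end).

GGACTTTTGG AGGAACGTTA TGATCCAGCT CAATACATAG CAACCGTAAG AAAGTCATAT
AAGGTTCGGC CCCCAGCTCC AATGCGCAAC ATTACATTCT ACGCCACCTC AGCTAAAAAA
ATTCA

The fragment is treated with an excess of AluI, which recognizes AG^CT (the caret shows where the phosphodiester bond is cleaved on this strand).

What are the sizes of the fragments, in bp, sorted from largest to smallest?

AluI sites (AGCT) start at positions 27, 75, 111.
AluI cuts after base 2 of each site, so after positions 28, 76, 112.
Linear molecule, 3 cuts → 4 fragments:
  1–28 → 28 bp
  29–76 → 48 bp
  77–112 → 36 bp
  113–125 → 13 bp
Sorted largest to smallest: 48, 36, 28, 13 bp.

48, 36, 28, 13 bp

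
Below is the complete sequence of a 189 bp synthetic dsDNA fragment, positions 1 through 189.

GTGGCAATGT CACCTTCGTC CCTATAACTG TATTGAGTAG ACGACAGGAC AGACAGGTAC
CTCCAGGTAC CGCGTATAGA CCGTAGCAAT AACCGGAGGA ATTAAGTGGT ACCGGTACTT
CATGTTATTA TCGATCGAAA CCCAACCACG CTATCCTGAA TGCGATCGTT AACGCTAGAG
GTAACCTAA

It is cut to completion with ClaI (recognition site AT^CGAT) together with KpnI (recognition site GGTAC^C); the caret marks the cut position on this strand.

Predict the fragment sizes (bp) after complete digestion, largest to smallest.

The ClaI site (ATCGAT) starts at position 130.
ClaI cuts after base 2 of each site, so after position 131.
KpnI sites (GGTACC) start at positions 56, 66, 108.
KpnI cuts after base 5 of each site (before the last base), so after positions 60, 70, 112.
Combined cut positions: 60, 70, 112, 131.
Linear molecule, 4 cuts → 5 fragments:
  1–60 → 60 bp
  61–70 → 10 bp
  71–112 → 42 bp
  113–131 → 19 bp
  132–189 → 58 bp
Sorted largest to smallest: 60, 58, 42, 19, 10 bp.

60, 58, 42, 19, 10 bp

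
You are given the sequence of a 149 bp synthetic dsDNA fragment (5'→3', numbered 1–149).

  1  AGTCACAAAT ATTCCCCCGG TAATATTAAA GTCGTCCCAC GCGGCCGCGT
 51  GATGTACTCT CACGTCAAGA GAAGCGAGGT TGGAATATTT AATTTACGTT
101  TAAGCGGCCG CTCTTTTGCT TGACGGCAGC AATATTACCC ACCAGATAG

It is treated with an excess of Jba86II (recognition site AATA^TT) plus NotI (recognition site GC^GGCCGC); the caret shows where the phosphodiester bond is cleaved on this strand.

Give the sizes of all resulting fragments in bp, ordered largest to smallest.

45, 29, 18, 17, 15, 14, 11 bp

Jba86II sites (AATATT) start at positions 8, 22, 84, 131.
Jba86II cuts after base 4 of each site, so after positions 11, 25, 87, 134.
NotI sites (GCGGCCGC) start at positions 41, 104.
NotI cuts after base 2 of each site, so after positions 42, 105.
Combined cut positions: 11, 25, 42, 87, 105, 134.
Linear molecule, 6 cuts → 7 fragments:
  1–11 → 11 bp
  12–25 → 14 bp
  26–42 → 17 bp
  43–87 → 45 bp
  88–105 → 18 bp
  106–134 → 29 bp
  135–149 → 15 bp
Sorted largest to smallest: 45, 29, 18, 17, 15, 14, 11 bp.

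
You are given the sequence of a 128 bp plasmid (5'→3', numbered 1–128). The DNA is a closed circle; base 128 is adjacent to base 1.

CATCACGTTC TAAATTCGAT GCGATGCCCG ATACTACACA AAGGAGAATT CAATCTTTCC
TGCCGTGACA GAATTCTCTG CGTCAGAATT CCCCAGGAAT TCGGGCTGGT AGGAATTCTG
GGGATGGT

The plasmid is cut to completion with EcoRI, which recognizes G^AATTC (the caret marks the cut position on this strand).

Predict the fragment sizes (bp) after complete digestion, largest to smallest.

EcoRI sites (GAATTC) start at positions 46, 71, 86, 97, 113.
EcoRI cuts after the first base of each site, so after positions 46, 71, 86, 97, 113.
Circular molecule, 5 cuts → 5 fragments:
  47–71 → 25 bp
  72–86 → 15 bp
  87–97 → 11 bp
  98–113 → 16 bp
  114–128 then 1–46 → 15 + 46 = 61 bp
Sorted largest to smallest: 61, 25, 16, 15, 11 bp.

61, 25, 16, 15, 11 bp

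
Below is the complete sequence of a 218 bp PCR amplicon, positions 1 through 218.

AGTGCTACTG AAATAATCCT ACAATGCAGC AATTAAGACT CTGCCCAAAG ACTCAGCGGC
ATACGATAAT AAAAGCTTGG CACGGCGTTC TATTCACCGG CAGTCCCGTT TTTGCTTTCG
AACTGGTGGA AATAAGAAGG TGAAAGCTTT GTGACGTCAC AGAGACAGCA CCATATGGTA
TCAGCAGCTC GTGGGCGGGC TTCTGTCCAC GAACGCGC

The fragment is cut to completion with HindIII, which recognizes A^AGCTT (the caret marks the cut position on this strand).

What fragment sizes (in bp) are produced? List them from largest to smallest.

74, 73, 71 bp

HindIII sites (AAGCTT) start at positions 73, 144.
HindIII cuts after the first base of each site, so after positions 73, 144.
Linear molecule, 2 cuts → 3 fragments:
  1–73 → 73 bp
  74–144 → 71 bp
  145–218 → 74 bp
Sorted largest to smallest: 74, 73, 71 bp.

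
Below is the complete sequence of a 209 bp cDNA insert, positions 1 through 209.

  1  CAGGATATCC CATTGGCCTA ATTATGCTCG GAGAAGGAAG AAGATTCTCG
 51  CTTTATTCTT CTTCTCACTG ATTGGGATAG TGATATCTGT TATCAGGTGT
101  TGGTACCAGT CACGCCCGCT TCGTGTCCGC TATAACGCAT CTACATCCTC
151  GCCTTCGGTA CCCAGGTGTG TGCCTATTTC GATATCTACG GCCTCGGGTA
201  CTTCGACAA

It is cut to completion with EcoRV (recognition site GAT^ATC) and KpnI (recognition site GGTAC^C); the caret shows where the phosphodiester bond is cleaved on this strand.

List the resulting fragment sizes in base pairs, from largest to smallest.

EcoRV sites (GATATC) start at positions 4, 82, 181.
EcoRV cuts after base 3 of each site, so after positions 6, 84, 183.
KpnI sites (GGTACC) start at positions 102, 157.
KpnI cuts after base 5 of each site (before the last base), so after positions 106, 161.
Combined cut positions: 6, 84, 106, 161, 183.
Linear molecule, 5 cuts → 6 fragments:
  1–6 → 6 bp
  7–84 → 78 bp
  85–106 → 22 bp
  107–161 → 55 bp
  162–183 → 22 bp
  184–209 → 26 bp
Sorted largest to smallest: 78, 55, 26, 22, 22, 6 bp.

78, 55, 26, 22, 22, 6 bp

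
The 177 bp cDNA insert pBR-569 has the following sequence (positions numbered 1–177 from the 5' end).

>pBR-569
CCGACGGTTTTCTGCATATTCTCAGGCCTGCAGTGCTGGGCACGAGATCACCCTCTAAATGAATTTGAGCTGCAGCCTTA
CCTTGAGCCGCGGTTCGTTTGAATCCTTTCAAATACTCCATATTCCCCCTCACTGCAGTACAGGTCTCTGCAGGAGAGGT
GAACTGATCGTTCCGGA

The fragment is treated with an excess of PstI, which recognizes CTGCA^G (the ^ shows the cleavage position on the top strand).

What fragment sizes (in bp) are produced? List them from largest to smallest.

63, 42, 32, 25, 15 bp

PstI sites (CTGCAG) start at positions 28, 70, 133, 148.
PstI cuts after base 5 of each site (before the last base), so after positions 32, 74, 137, 152.
Linear molecule, 4 cuts → 5 fragments:
  1–32 → 32 bp
  33–74 → 42 bp
  75–137 → 63 bp
  138–152 → 15 bp
  153–177 → 25 bp
Sorted largest to smallest: 63, 42, 32, 25, 15 bp.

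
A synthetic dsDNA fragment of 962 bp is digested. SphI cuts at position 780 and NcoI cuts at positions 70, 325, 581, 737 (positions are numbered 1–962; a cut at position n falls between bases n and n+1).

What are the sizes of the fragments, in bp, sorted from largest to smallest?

Combined cut positions (sorted): 70, 325, 581, 737, 780.
Linear molecule, 5 cuts → 6 fragments:
  70 − 0 = 70 bp
  325 − 70 = 255 bp
  581 − 325 = 256 bp
  737 − 581 = 156 bp
  780 − 737 = 43 bp
  962 − 780 = 182 bp
Sorted largest to smallest: 256, 255, 182, 156, 70, 43 bp.

256, 255, 182, 156, 70, 43 bp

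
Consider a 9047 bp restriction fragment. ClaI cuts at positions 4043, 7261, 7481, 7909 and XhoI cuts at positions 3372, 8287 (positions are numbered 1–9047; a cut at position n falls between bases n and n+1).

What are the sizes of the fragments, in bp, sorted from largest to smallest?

3372, 3218, 760, 671, 428, 378, 220 bp

Combined cut positions (sorted): 3372, 4043, 7261, 7481, 7909, 8287.
Linear molecule, 6 cuts → 7 fragments:
  3372 − 0 = 3372 bp
  4043 − 3372 = 671 bp
  7261 − 4043 = 3218 bp
  7481 − 7261 = 220 bp
  7909 − 7481 = 428 bp
  8287 − 7909 = 378 bp
  9047 − 8287 = 760 bp
Sorted largest to smallest: 3372, 3218, 760, 671, 428, 378, 220 bp.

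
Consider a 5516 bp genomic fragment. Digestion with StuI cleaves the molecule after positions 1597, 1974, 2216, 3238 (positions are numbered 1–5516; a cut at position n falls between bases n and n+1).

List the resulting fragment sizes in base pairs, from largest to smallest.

Linear molecule, 4 cuts → 5 fragments:
  1597 − 0 = 1597 bp
  1974 − 1597 = 377 bp
  2216 − 1974 = 242 bp
  3238 − 2216 = 1022 bp
  5516 − 3238 = 2278 bp
Sorted largest to smallest: 2278, 1597, 1022, 377, 242 bp.

2278, 1597, 1022, 377, 242 bp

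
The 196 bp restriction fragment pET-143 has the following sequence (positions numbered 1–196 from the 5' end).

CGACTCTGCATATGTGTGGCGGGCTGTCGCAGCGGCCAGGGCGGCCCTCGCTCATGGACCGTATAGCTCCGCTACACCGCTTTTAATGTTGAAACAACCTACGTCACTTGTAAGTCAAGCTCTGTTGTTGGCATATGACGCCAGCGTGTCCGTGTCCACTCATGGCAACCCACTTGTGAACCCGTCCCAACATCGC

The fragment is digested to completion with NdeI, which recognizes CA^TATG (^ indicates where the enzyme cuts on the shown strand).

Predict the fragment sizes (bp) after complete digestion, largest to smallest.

123, 63, 10 bp

NdeI sites (CATATG) start at positions 9, 132.
NdeI cuts after base 2 of each site, so after positions 10, 133.
Linear molecule, 2 cuts → 3 fragments:
  1–10 → 10 bp
  11–133 → 123 bp
  134–196 → 63 bp
Sorted largest to smallest: 123, 63, 10 bp.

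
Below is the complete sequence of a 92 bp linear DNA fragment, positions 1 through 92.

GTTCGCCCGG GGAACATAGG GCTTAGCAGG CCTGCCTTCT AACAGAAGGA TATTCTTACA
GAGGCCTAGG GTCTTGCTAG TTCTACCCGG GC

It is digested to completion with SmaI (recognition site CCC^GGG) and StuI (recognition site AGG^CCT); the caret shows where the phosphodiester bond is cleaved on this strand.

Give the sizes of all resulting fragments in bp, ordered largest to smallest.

SmaI sites (CCCGGG) start at positions 6, 86.
SmaI cuts after base 3 of each site, so after positions 8, 88.
StuI sites (AGGCCT) start at positions 28, 62.
StuI cuts after base 3 of each site, so after positions 30, 64.
Combined cut positions: 8, 30, 64, 88.
Linear molecule, 4 cuts → 5 fragments:
  1–8 → 8 bp
  9–30 → 22 bp
  31–64 → 34 bp
  65–88 → 24 bp
  89–92 → 4 bp
Sorted largest to smallest: 34, 24, 22, 8, 4 bp.

34, 24, 22, 8, 4 bp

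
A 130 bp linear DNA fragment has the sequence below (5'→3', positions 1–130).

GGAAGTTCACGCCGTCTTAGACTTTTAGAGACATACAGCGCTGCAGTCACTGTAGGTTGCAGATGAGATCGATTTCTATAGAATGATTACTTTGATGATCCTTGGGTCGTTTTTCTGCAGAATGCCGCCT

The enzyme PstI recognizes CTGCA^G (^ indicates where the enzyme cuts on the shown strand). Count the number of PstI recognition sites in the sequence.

CTGCAG occurs starting at positions 41, 115.
PstI cuts at 2 sites.

2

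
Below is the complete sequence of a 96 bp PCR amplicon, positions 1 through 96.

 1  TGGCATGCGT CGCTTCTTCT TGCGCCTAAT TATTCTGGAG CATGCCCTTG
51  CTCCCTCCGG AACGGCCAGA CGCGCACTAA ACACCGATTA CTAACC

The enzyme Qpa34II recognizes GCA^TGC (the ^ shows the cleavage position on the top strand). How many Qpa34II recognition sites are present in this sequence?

GCATGC occurs starting at positions 3, 40.
Qpa34II cuts at 2 sites.

2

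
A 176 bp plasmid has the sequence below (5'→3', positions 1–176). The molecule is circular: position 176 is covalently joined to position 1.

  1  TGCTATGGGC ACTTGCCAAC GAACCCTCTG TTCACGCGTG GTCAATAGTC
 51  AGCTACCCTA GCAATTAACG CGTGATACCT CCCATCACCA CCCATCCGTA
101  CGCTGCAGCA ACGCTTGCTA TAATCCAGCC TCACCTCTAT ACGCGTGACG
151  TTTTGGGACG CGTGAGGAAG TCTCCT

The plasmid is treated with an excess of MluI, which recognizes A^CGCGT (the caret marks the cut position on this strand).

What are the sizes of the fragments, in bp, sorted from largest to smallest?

MluI sites (ACGCGT) start at positions 34, 68, 141, 158.
MluI cuts after the first base of each site, so after positions 34, 68, 141, 158.
Circular molecule, 4 cuts → 4 fragments:
  35–68 → 34 bp
  69–141 → 73 bp
  142–158 → 17 bp
  159–176 then 1–34 → 18 + 34 = 52 bp
Sorted largest to smallest: 73, 52, 34, 17 bp.

73, 52, 34, 17 bp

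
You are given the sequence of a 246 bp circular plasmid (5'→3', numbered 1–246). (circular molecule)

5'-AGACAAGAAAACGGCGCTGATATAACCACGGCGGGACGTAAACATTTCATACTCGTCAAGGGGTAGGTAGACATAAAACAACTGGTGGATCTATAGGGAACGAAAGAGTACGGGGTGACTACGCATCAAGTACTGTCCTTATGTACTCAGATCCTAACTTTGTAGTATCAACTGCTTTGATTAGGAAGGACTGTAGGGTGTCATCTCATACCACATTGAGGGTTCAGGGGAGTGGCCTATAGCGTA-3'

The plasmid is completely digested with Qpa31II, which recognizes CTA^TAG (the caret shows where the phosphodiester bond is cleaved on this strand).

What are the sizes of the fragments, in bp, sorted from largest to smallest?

146, 100 bp

Qpa31II sites (CTATAG) start at positions 91, 237.
Qpa31II cuts after base 3 of each site, so after positions 93, 239.
Circular molecule, 2 cuts → 2 fragments:
  94–239 → 146 bp
  240–246 then 1–93 → 7 + 93 = 100 bp
Sorted largest to smallest: 146, 100 bp.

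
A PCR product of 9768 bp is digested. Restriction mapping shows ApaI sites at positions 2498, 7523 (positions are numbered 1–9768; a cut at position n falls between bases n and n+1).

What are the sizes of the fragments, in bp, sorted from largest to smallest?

5025, 2498, 2245 bp

Linear molecule, 2 cuts → 3 fragments:
  2498 − 0 = 2498 bp
  7523 − 2498 = 5025 bp
  9768 − 7523 = 2245 bp
Sorted largest to smallest: 5025, 2498, 2245 bp.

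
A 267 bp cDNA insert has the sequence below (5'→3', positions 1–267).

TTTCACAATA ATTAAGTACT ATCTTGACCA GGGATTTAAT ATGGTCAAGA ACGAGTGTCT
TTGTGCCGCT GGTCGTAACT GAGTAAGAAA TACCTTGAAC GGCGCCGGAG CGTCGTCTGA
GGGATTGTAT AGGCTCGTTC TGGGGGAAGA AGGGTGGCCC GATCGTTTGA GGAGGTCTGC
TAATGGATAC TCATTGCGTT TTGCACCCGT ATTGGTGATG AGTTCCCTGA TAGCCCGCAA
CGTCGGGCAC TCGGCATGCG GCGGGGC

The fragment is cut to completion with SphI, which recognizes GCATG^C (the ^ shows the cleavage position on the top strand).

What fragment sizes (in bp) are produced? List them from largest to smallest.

The SphI site (GCATGC) starts at position 254.
SphI cuts after base 5 of each site (before the last base), so after position 258.
Linear molecule, 1 cut → 2 fragments:
  1–258 → 258 bp
  259–267 → 9 bp
Sorted largest to smallest: 258, 9 bp.

258, 9 bp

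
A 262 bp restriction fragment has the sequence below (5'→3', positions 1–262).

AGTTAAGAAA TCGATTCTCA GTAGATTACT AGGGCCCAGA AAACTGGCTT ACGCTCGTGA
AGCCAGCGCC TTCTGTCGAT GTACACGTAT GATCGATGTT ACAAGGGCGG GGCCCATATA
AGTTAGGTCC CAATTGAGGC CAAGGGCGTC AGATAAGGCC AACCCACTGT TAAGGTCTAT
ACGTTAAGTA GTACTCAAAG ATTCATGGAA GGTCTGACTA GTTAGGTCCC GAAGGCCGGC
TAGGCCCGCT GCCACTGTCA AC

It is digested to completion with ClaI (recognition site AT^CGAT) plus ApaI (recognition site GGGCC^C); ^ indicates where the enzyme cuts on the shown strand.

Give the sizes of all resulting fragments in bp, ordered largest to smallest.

148, 57, 25, 21, 11 bp

ClaI sites (ATCGAT) start at positions 10, 92.
ClaI cuts after base 2 of each site, so after positions 11, 93.
ApaI sites (GGGCCC) start at positions 32, 110.
ApaI cuts after base 5 of each site (before the last base), so after positions 36, 114.
Combined cut positions: 11, 36, 93, 114.
Linear molecule, 4 cuts → 5 fragments:
  1–11 → 11 bp
  12–36 → 25 bp
  37–93 → 57 bp
  94–114 → 21 bp
  115–262 → 148 bp
Sorted largest to smallest: 148, 57, 25, 21, 11 bp.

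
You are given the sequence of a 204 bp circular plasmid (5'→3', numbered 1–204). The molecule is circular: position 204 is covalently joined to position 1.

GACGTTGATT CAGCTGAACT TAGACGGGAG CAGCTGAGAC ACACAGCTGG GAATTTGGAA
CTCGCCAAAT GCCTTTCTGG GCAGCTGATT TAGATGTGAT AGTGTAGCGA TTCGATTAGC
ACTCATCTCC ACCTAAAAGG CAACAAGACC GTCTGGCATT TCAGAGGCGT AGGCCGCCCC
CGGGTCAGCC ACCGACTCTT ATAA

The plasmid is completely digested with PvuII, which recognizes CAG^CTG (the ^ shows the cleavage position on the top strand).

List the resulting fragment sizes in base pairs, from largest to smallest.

133, 38, 20, 13 bp

PvuII sites (CAGCTG) start at positions 11, 31, 44, 82.
PvuII cuts after base 3 of each site, so after positions 13, 33, 46, 84.
Circular molecule, 4 cuts → 4 fragments:
  14–33 → 20 bp
  34–46 → 13 bp
  47–84 → 38 bp
  85–204 then 1–13 → 120 + 13 = 133 bp
Sorted largest to smallest: 133, 38, 20, 13 bp.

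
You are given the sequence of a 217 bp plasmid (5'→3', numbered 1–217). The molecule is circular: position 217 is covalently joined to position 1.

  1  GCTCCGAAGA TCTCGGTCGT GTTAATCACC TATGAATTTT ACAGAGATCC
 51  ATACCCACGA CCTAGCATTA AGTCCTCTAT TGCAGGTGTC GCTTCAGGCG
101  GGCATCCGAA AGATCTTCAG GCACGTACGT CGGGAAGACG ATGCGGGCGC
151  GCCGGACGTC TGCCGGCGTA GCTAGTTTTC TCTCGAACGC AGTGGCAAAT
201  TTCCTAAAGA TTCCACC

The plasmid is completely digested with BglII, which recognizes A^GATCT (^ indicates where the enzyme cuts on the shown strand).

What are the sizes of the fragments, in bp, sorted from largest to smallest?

BglII sites (AGATCT) start at positions 8, 111.
BglII cuts after the first base of each site, so after positions 8, 111.
Circular molecule, 2 cuts → 2 fragments:
  9–111 → 103 bp
  112–217 then 1–8 → 106 + 8 = 114 bp
Sorted largest to smallest: 114, 103 bp.

114, 103 bp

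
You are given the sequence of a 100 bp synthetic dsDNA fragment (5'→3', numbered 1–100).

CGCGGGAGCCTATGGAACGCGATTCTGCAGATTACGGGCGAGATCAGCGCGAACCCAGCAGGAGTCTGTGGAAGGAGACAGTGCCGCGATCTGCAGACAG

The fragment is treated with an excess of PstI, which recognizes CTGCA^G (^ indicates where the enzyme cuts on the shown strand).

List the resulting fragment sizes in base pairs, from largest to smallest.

66, 29, 5 bp

PstI sites (CTGCAG) start at positions 25, 91.
PstI cuts after base 5 of each site (before the last base), so after positions 29, 95.
Linear molecule, 2 cuts → 3 fragments:
  1–29 → 29 bp
  30–95 → 66 bp
  96–100 → 5 bp
Sorted largest to smallest: 66, 29, 5 bp.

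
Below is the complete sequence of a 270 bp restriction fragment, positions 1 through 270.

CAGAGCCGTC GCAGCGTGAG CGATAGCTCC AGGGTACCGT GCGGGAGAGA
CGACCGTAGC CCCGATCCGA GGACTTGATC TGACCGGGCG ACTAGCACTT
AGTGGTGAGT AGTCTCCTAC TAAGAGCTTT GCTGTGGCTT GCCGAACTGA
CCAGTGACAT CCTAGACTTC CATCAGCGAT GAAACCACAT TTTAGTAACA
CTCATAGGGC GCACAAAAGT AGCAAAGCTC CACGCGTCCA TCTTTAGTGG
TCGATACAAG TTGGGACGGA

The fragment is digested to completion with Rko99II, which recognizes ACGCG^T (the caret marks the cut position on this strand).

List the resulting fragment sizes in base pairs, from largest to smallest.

The Rko99II site (ACGCGT) starts at position 232.
Rko99II cuts after base 5 of each site (before the last base), so after position 236.
Linear molecule, 1 cut → 2 fragments:
  1–236 → 236 bp
  237–270 → 34 bp
Sorted largest to smallest: 236, 34 bp.

236, 34 bp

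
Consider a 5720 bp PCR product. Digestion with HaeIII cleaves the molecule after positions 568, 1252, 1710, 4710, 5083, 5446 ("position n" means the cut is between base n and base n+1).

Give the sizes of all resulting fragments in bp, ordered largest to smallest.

3000, 684, 568, 458, 373, 363, 274 bp

Linear molecule, 6 cuts → 7 fragments:
  568 − 0 = 568 bp
  1252 − 568 = 684 bp
  1710 − 1252 = 458 bp
  4710 − 1710 = 3000 bp
  5083 − 4710 = 373 bp
  5446 − 5083 = 363 bp
  5720 − 5446 = 274 bp
Sorted largest to smallest: 3000, 684, 568, 458, 373, 363, 274 bp.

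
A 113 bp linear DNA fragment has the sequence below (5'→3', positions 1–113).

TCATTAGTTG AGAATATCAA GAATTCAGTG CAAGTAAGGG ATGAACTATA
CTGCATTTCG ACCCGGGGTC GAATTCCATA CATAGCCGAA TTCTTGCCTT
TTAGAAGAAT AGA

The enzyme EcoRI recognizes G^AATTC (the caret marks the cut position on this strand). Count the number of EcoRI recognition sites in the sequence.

GAATTC occurs starting at positions 21, 71, 88.
EcoRI cuts at 3 sites.

3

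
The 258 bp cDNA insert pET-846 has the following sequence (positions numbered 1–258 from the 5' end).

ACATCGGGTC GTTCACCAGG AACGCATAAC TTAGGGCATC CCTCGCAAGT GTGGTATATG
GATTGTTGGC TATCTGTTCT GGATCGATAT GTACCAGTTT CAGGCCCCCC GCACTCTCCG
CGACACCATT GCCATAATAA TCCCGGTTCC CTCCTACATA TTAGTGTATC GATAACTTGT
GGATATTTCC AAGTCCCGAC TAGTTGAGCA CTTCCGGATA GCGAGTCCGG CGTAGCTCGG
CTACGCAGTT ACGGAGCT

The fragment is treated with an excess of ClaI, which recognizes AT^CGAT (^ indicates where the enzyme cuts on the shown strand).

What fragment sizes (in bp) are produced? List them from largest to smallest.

89, 85, 84 bp

ClaI sites (ATCGAT) start at positions 83, 168.
ClaI cuts after base 2 of each site, so after positions 84, 169.
Linear molecule, 2 cuts → 3 fragments:
  1–84 → 84 bp
  85–169 → 85 bp
  170–258 → 89 bp
Sorted largest to smallest: 89, 85, 84 bp.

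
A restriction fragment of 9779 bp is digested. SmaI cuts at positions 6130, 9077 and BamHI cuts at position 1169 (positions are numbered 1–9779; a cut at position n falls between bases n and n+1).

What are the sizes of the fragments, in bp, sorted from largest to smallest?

4961, 2947, 1169, 702 bp

Combined cut positions (sorted): 1169, 6130, 9077.
Linear molecule, 3 cuts → 4 fragments:
  1169 − 0 = 1169 bp
  6130 − 1169 = 4961 bp
  9077 − 6130 = 2947 bp
  9779 − 9077 = 702 bp
Sorted largest to smallest: 4961, 2947, 1169, 702 bp.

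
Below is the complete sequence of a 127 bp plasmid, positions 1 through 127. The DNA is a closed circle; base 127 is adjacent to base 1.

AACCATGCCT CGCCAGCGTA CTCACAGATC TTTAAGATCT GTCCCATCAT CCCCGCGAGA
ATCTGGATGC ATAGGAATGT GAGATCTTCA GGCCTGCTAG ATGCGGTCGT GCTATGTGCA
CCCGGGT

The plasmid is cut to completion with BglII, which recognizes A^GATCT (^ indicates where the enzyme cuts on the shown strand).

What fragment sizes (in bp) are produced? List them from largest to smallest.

BglII sites (AGATCT) start at positions 26, 35, 82.
BglII cuts after the first base of each site, so after positions 26, 35, 82.
Circular molecule, 3 cuts → 3 fragments:
  27–35 → 9 bp
  36–82 → 47 bp
  83–127 then 1–26 → 45 + 26 = 71 bp
Sorted largest to smallest: 71, 47, 9 bp.

71, 47, 9 bp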